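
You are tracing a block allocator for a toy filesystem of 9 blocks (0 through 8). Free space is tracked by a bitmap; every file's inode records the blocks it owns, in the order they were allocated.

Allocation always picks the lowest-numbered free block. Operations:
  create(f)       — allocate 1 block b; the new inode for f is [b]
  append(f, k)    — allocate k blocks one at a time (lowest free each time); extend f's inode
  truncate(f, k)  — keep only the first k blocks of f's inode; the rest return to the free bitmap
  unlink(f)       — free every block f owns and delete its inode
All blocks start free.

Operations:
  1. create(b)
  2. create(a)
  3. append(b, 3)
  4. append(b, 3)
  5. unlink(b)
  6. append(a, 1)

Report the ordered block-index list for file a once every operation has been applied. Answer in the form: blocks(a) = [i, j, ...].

blocks(a) = [1, 0]

[1] create(b) — b=0 (map F........)
[2] create(a) — a=1 b=0 (map FF.......)
[3] append(b, 3) — a=1 b=0,2,3,4 (map FFFFF....)
[4] append(b, 3) — a=1 b=0,2,3,4,5,6,7 (map FFFFFFFF.)
[5] unlink(b) — a=1 (map .F.......)
[6] append(a, 1) — a=1,0 (map FF.......)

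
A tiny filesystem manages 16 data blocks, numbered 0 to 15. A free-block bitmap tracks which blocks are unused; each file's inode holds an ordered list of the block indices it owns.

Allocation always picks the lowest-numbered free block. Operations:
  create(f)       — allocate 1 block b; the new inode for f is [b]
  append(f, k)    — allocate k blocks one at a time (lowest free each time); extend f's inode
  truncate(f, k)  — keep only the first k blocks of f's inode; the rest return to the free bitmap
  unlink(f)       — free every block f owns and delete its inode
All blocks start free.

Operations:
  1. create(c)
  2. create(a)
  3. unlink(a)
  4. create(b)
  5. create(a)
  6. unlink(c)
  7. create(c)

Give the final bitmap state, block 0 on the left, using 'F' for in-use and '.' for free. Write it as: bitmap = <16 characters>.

bitmap = FFF.............

after create(c) → c:[0]  free=[F...............]
after create(a) → a:[1], c:[0]  free=[FF..............]
after unlink(a) → c:[0]  free=[F...............]
after create(b) → b:[1], c:[0]  free=[FF..............]
after create(a) → a:[2], b:[1], c:[0]  free=[FFF.............]
after unlink(c) → a:[2], b:[1]  free=[.FF.............]
after create(c) → a:[2], b:[1], c:[0]  free=[FFF.............]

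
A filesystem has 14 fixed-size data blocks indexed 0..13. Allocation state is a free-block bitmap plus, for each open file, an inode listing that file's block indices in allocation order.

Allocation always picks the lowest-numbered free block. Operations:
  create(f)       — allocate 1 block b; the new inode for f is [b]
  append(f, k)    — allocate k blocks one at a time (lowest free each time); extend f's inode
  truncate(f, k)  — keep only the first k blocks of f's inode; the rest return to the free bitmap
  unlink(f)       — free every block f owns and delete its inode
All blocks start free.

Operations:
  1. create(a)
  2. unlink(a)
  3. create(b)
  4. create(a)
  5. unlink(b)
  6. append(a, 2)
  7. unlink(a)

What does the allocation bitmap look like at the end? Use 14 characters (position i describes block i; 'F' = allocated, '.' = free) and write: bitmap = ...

bitmap = ..............

after create(a) → a:[0]  free=[F.............]
after unlink(a) →   free=[..............]
after create(b) → b:[0]  free=[F.............]
after create(a) → a:[1], b:[0]  free=[FF............]
after unlink(b) → a:[1]  free=[.F............]
after append(a, 2) → a:[1, 0, 2]  free=[FFF...........]
after unlink(a) →   free=[..............]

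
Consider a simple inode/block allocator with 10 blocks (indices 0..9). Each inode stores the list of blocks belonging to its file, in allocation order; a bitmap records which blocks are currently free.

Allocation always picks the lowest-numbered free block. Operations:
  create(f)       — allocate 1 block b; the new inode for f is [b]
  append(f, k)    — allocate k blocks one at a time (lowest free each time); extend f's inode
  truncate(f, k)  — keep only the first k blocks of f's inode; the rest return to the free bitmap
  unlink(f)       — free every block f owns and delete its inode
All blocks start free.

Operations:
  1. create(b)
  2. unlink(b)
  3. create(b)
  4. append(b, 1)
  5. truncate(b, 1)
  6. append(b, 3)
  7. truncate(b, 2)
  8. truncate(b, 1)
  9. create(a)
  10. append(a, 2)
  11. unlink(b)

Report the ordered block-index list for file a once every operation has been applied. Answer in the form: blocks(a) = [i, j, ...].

blocks(a) = [1, 2, 3]

[1] create(b) — b=0 (map F.........)
[2] unlink(b) —  (map ..........)
[3] create(b) — b=0 (map F.........)
[4] append(b, 1) — b=0,1 (map FF........)
[5] truncate(b, 1) — b=0 (map F.........)
[6] append(b, 3) — b=0,1,2,3 (map FFFF......)
[7] truncate(b, 2) — b=0,1 (map FF........)
[8] truncate(b, 1) — b=0 (map F.........)
[9] create(a) — a=1 b=0 (map FF........)
[10] append(a, 2) — a=1,2,3 b=0 (map FFFF......)
[11] unlink(b) — a=1,2,3 (map .FFF......)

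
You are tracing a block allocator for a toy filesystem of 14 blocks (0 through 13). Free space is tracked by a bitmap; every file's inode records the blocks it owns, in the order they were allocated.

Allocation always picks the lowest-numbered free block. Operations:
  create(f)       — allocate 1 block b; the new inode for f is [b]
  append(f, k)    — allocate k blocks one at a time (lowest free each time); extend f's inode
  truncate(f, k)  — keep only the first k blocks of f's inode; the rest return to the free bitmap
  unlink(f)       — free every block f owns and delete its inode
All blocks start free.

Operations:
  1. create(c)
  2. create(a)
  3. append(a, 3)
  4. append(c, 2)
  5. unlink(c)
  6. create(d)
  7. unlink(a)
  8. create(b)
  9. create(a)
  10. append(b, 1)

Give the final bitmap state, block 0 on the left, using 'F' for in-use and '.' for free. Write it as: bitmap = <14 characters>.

[1] create(c) — c=0 (map F.............)
[2] create(a) — a=1 c=0 (map FF............)
[3] append(a, 3) — a=1,2,3,4 c=0 (map FFFFF.........)
[4] append(c, 2) — a=1,2,3,4 c=0,5,6 (map FFFFFFF.......)
[5] unlink(c) — a=1,2,3,4 (map .FFFF.........)
[6] create(d) — a=1,2,3,4 d=0 (map FFFFF.........)
[7] unlink(a) — d=0 (map F.............)
[8] create(b) — b=1 d=0 (map FF............)
[9] create(a) — a=2 b=1 d=0 (map FFF...........)
[10] append(b, 1) — a=2 b=1,3 d=0 (map FFFF..........)

bitmap = FFFF..........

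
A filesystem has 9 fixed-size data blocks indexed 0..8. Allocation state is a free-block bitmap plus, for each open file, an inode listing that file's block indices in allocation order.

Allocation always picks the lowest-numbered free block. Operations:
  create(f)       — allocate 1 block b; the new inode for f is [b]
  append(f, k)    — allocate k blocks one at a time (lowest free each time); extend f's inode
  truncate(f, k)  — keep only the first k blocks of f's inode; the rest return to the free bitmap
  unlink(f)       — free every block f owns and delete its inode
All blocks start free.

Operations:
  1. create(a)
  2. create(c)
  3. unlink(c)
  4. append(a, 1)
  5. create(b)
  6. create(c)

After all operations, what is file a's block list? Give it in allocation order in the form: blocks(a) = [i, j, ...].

after create(a) → a:[0]  free=[F........]
after create(c) → a:[0], c:[1]  free=[FF.......]
after unlink(c) → a:[0]  free=[F........]
after append(a, 1) → a:[0, 1]  free=[FF.......]
after create(b) → a:[0, 1], b:[2]  free=[FFF......]
after create(c) → a:[0, 1], b:[2], c:[3]  free=[FFFF.....]

blocks(a) = [0, 1]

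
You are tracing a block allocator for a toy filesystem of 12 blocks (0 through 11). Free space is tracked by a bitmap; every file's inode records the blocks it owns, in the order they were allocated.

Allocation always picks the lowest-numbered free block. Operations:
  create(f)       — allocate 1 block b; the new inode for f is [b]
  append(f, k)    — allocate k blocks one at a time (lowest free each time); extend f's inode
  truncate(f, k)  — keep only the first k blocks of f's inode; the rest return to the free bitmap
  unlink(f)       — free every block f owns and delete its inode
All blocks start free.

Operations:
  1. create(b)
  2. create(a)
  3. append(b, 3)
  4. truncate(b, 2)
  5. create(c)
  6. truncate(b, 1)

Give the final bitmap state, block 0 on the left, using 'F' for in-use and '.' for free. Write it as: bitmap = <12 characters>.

[1] create(b) — b=0 (map F...........)
[2] create(a) — a=1 b=0 (map FF..........)
[3] append(b, 3) — a=1 b=0,2,3,4 (map FFFFF.......)
[4] truncate(b, 2) — a=1 b=0,2 (map FFF.........)
[5] create(c) — a=1 b=0,2 c=3 (map FFFF........)
[6] truncate(b, 1) — a=1 b=0 c=3 (map FF.F........)

bitmap = FF.F........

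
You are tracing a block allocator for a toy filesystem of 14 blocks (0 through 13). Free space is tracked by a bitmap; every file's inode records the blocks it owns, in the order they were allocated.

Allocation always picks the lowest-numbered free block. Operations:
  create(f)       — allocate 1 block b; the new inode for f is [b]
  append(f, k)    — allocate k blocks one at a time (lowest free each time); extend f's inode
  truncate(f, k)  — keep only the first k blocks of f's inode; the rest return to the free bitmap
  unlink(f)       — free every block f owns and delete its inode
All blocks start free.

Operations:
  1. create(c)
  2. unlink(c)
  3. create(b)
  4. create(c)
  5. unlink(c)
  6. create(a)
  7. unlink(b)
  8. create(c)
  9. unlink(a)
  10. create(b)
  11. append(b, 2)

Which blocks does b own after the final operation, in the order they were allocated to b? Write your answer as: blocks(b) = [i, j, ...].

blocks(b) = [1, 2, 3]

  1. create(c)  ⇒  F.............  {c→[0]}
  2. unlink(c)  ⇒  ..............  {}
  3. create(b)  ⇒  F.............  {b→[0]}
  4. create(c)  ⇒  FF............  {b→[0]; c→[1]}
  5. unlink(c)  ⇒  F.............  {b→[0]}
  6. create(a)  ⇒  FF............  {a→[1]; b→[0]}
  7. unlink(b)  ⇒  .F............  {a→[1]}
  8. create(c)  ⇒  FF............  {a→[1]; c→[0]}
  9. unlink(a)  ⇒  F.............  {c→[0]}
  10. create(b)  ⇒  FF............  {b→[1]; c→[0]}
  11. append(b, 2)  ⇒  FFFF..........  {b→[1, 2, 3]; c→[0]}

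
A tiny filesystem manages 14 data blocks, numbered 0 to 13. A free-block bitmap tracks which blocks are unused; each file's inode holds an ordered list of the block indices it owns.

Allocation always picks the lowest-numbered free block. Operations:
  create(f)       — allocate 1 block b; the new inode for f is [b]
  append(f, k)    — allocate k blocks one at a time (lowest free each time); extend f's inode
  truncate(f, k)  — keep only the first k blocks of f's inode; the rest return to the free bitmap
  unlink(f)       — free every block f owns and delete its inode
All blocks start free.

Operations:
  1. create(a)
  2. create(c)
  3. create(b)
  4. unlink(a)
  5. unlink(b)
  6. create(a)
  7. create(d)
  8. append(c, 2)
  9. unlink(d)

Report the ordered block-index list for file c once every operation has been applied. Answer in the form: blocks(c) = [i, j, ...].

after create(a) → a:[0]  free=[F.............]
after create(c) → a:[0], c:[1]  free=[FF............]
after create(b) → a:[0], b:[2], c:[1]  free=[FFF...........]
after unlink(a) → b:[2], c:[1]  free=[.FF...........]
after unlink(b) → c:[1]  free=[.F............]
after create(a) → a:[0], c:[1]  free=[FF............]
after create(d) → a:[0], c:[1], d:[2]  free=[FFF...........]
after append(c, 2) → a:[0], c:[1, 3, 4], d:[2]  free=[FFFFF.........]
after unlink(d) → a:[0], c:[1, 3, 4]  free=[FF.FF.........]

blocks(c) = [1, 3, 4]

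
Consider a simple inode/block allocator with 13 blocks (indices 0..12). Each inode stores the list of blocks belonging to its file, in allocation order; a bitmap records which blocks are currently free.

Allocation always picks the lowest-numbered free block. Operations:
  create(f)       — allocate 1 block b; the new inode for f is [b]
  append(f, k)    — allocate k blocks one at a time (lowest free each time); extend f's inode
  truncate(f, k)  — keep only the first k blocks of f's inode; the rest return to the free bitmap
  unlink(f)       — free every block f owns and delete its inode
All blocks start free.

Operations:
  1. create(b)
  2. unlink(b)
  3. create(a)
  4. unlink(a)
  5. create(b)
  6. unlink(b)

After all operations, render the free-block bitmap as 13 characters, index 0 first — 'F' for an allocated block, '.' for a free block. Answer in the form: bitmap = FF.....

[1] create(b) — b=0 (map F............)
[2] unlink(b) —  (map .............)
[3] create(a) — a=0 (map F............)
[4] unlink(a) —  (map .............)
[5] create(b) — b=0 (map F............)
[6] unlink(b) —  (map .............)

bitmap = .............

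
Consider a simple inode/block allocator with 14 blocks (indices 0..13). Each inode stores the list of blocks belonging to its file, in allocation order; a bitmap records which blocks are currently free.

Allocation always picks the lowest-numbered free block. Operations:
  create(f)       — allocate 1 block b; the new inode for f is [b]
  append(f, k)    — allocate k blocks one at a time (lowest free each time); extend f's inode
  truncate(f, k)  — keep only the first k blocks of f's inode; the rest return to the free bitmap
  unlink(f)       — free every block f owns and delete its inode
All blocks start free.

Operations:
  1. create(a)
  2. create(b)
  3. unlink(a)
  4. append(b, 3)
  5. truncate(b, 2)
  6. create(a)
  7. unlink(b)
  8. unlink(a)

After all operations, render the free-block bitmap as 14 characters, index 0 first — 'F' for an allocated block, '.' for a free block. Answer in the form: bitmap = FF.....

bitmap = ..............

  1. create(a)  ⇒  F.............  {a→[0]}
  2. create(b)  ⇒  FF............  {a→[0]; b→[1]}
  3. unlink(a)  ⇒  .F............  {b→[1]}
  4. append(b, 3)  ⇒  FFFF..........  {b→[1, 0, 2, 3]}
  5. truncate(b, 2)  ⇒  FF............  {b→[1, 0]}
  6. create(a)  ⇒  FFF...........  {a→[2]; b→[1, 0]}
  7. unlink(b)  ⇒  ..F...........  {a→[2]}
  8. unlink(a)  ⇒  ..............  {}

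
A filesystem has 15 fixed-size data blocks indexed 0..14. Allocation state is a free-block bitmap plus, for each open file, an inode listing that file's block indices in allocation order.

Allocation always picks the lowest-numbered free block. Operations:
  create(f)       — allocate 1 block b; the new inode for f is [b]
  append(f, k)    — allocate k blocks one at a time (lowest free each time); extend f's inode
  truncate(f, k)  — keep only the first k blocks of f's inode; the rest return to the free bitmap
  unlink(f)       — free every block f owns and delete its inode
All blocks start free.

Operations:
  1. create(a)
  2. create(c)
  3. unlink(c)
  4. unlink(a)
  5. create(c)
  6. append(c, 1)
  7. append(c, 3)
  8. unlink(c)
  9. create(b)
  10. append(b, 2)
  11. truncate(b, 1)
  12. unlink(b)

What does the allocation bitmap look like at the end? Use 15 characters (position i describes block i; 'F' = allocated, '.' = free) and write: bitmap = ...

after create(a) → a:[0]  free=[F..............]
after create(c) → a:[0], c:[1]  free=[FF.............]
after unlink(c) → a:[0]  free=[F..............]
after unlink(a) →   free=[...............]
after create(c) → c:[0]  free=[F..............]
after append(c, 1) → c:[0, 1]  free=[FF.............]
after append(c, 3) → c:[0, 1, 2, 3, 4]  free=[FFFFF..........]
after unlink(c) →   free=[...............]
after create(b) → b:[0]  free=[F..............]
after append(b, 2) → b:[0, 1, 2]  free=[FFF............]
after truncate(b, 1) → b:[0]  free=[F..............]
after unlink(b) →   free=[...............]

bitmap = ...............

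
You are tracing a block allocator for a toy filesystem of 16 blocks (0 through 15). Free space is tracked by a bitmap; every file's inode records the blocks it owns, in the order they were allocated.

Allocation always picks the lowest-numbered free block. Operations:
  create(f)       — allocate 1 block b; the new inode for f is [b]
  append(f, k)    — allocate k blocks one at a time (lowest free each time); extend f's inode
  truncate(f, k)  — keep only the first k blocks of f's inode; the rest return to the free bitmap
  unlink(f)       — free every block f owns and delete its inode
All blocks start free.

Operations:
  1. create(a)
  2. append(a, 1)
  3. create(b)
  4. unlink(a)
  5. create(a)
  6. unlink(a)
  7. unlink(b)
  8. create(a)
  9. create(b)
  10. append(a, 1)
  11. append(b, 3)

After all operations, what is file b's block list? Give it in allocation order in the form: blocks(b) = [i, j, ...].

create(a): bitmap=F............... | a=[0]
append(a, 1): bitmap=FF.............. | a=[0, 1]
create(b): bitmap=FFF............. | a=[0, 1] b=[2]
unlink(a): bitmap=..F............. | b=[2]
create(a): bitmap=F.F............. | a=[0] b=[2]
unlink(a): bitmap=..F............. | b=[2]
unlink(b): bitmap=................ | 
create(a): bitmap=F............... | a=[0]
create(b): bitmap=FF.............. | a=[0] b=[1]
append(a, 1): bitmap=FFF............. | a=[0, 2] b=[1]
append(b, 3): bitmap=FFFFFF.......... | a=[0, 2] b=[1, 3, 4, 5]

blocks(b) = [1, 3, 4, 5]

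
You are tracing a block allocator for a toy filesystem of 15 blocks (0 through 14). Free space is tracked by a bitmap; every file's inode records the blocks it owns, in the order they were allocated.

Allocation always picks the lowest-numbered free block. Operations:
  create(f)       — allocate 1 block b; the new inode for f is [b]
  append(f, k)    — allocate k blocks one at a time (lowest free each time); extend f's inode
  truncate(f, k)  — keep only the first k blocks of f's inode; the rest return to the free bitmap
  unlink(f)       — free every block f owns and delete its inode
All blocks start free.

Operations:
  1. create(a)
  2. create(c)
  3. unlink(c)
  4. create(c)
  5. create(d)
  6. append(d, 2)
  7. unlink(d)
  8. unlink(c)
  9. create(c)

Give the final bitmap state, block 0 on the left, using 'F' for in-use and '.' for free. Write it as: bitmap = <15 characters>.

bitmap = FF.............

  1. create(a)  ⇒  F..............  {a→[0]}
  2. create(c)  ⇒  FF.............  {a→[0]; c→[1]}
  3. unlink(c)  ⇒  F..............  {a→[0]}
  4. create(c)  ⇒  FF.............  {a→[0]; c→[1]}
  5. create(d)  ⇒  FFF............  {a→[0]; c→[1]; d→[2]}
  6. append(d, 2)  ⇒  FFFFF..........  {a→[0]; c→[1]; d→[2, 3, 4]}
  7. unlink(d)  ⇒  FF.............  {a→[0]; c→[1]}
  8. unlink(c)  ⇒  F..............  {a→[0]}
  9. create(c)  ⇒  FF.............  {a→[0]; c→[1]}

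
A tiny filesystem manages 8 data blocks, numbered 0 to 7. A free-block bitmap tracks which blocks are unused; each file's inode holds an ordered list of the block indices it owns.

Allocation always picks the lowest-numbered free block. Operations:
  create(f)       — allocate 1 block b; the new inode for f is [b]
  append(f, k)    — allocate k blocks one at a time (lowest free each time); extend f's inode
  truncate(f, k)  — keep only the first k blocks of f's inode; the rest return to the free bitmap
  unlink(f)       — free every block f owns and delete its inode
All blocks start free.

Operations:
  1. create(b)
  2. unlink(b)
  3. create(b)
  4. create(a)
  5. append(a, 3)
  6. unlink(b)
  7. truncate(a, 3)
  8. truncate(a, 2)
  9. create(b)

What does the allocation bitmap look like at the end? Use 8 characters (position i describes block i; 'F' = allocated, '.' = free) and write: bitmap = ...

bitmap = FFF.....

after create(b) → b:[0]  free=[F.......]
after unlink(b) →   free=[........]
after create(b) → b:[0]  free=[F.......]
after create(a) → a:[1], b:[0]  free=[FF......]
after append(a, 3) → a:[1, 2, 3, 4], b:[0]  free=[FFFFF...]
after unlink(b) → a:[1, 2, 3, 4]  free=[.FFFF...]
after truncate(a, 3) → a:[1, 2, 3]  free=[.FFF....]
after truncate(a, 2) → a:[1, 2]  free=[.FF.....]
after create(b) → a:[1, 2], b:[0]  free=[FFF.....]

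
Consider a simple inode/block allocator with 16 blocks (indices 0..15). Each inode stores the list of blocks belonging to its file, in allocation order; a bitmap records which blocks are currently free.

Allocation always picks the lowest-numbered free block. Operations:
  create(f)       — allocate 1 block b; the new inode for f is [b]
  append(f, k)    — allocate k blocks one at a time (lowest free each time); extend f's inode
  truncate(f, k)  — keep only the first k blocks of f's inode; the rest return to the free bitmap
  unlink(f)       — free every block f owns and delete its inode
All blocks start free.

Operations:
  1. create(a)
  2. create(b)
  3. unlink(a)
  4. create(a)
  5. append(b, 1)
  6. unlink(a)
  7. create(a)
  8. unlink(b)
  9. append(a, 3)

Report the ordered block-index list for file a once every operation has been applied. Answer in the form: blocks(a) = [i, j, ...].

blocks(a) = [0, 1, 2, 3]

after create(a) → a:[0]  free=[F...............]
after create(b) → a:[0], b:[1]  free=[FF..............]
after unlink(a) → b:[1]  free=[.F..............]
after create(a) → a:[0], b:[1]  free=[FF..............]
after append(b, 1) → a:[0], b:[1, 2]  free=[FFF.............]
after unlink(a) → b:[1, 2]  free=[.FF.............]
after create(a) → a:[0], b:[1, 2]  free=[FFF.............]
after unlink(b) → a:[0]  free=[F...............]
after append(a, 3) → a:[0, 1, 2, 3]  free=[FFFF............]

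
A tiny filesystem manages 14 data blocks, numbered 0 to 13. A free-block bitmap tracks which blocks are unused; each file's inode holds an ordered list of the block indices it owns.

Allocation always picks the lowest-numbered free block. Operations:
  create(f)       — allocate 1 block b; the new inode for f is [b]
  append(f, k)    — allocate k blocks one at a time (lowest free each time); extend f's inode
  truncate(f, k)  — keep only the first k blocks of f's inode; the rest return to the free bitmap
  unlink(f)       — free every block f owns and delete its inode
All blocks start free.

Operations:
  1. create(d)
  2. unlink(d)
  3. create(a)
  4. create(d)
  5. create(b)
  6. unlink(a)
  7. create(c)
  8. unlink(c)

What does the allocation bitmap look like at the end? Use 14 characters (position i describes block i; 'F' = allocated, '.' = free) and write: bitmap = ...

bitmap = .FF...........

  1. create(d)  ⇒  F.............  {d→[0]}
  2. unlink(d)  ⇒  ..............  {}
  3. create(a)  ⇒  F.............  {a→[0]}
  4. create(d)  ⇒  FF............  {a→[0]; d→[1]}
  5. create(b)  ⇒  FFF...........  {a→[0]; b→[2]; d→[1]}
  6. unlink(a)  ⇒  .FF...........  {b→[2]; d→[1]}
  7. create(c)  ⇒  FFF...........  {b→[2]; c→[0]; d→[1]}
  8. unlink(c)  ⇒  .FF...........  {b→[2]; d→[1]}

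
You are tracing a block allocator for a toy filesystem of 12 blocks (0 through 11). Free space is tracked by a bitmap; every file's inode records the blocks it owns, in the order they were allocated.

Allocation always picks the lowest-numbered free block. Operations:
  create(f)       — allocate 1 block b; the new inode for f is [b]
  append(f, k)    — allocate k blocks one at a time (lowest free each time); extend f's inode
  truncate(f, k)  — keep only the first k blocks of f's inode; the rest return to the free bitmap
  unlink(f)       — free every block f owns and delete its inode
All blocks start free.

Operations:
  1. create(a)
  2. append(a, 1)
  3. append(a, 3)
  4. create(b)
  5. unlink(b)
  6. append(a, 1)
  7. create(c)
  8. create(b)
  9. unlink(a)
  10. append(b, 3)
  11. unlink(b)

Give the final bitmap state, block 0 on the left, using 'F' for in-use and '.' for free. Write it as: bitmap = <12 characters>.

bitmap = ......F.....

after create(a) → a:[0]  free=[F...........]
after append(a, 1) → a:[0, 1]  free=[FF..........]
after append(a, 3) → a:[0, 1, 2, 3, 4]  free=[FFFFF.......]
after create(b) → a:[0, 1, 2, 3, 4], b:[5]  free=[FFFFFF......]
after unlink(b) → a:[0, 1, 2, 3, 4]  free=[FFFFF.......]
after append(a, 1) → a:[0, 1, 2, 3, 4, 5]  free=[FFFFFF......]
after create(c) → a:[0, 1, 2, 3, 4, 5], c:[6]  free=[FFFFFFF.....]
after create(b) → a:[0, 1, 2, 3, 4, 5], b:[7], c:[6]  free=[FFFFFFFF....]
after unlink(a) → b:[7], c:[6]  free=[......FF....]
after append(b, 3) → b:[7, 0, 1, 2], c:[6]  free=[FFF...FF....]
after unlink(b) → c:[6]  free=[......F.....]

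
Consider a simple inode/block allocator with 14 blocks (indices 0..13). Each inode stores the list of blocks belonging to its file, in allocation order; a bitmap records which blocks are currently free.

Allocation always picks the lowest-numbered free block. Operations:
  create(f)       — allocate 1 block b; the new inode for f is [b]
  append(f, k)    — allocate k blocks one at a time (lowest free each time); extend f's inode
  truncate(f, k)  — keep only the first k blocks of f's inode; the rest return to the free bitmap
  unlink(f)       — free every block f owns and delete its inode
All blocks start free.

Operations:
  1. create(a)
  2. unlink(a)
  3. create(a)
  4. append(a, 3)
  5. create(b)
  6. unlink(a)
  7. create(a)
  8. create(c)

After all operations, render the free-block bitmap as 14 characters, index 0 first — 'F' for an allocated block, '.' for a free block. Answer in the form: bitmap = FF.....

bitmap = FF..F.........

create(a): bitmap=F............. | a=[0]
unlink(a): bitmap=.............. | 
create(a): bitmap=F............. | a=[0]
append(a, 3): bitmap=FFFF.......... | a=[0, 1, 2, 3]
create(b): bitmap=FFFFF......... | a=[0, 1, 2, 3] b=[4]
unlink(a): bitmap=....F......... | b=[4]
create(a): bitmap=F...F......... | a=[0] b=[4]
create(c): bitmap=FF..F......... | a=[0] b=[4] c=[1]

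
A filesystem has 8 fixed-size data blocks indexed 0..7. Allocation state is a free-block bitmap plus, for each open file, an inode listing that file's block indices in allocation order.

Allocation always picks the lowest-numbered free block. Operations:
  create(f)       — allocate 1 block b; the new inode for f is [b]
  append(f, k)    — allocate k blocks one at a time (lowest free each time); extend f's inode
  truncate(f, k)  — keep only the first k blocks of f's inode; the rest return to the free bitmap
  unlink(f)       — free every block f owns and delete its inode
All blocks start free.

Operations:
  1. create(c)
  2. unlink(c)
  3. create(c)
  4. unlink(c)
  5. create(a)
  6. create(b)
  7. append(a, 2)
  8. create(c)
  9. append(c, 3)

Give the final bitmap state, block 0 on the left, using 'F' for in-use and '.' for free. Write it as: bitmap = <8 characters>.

bitmap = FFFFFFFF

create(c): bitmap=F....... | c=[0]
unlink(c): bitmap=........ | 
create(c): bitmap=F....... | c=[0]
unlink(c): bitmap=........ | 
create(a): bitmap=F....... | a=[0]
create(b): bitmap=FF...... | a=[0] b=[1]
append(a, 2): bitmap=FFFF.... | a=[0, 2, 3] b=[1]
create(c): bitmap=FFFFF... | a=[0, 2, 3] b=[1] c=[4]
append(c, 3): bitmap=FFFFFFFF | a=[0, 2, 3] b=[1] c=[4, 5, 6, 7]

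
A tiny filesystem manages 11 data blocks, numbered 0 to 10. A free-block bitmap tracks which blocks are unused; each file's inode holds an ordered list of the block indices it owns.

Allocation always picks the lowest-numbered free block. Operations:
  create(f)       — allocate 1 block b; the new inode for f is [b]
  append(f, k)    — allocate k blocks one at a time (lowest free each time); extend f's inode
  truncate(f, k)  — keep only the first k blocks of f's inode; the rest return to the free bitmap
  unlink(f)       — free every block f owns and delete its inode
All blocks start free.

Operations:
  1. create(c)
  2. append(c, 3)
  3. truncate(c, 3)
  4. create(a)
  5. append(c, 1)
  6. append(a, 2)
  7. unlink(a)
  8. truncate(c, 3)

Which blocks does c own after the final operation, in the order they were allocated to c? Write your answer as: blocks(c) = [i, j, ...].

after create(c) → c:[0]  free=[F..........]
after append(c, 3) → c:[0, 1, 2, 3]  free=[FFFF.......]
after truncate(c, 3) → c:[0, 1, 2]  free=[FFF........]
after create(a) → a:[3], c:[0, 1, 2]  free=[FFFF.......]
after append(c, 1) → a:[3], c:[0, 1, 2, 4]  free=[FFFFF......]
after append(a, 2) → a:[3, 5, 6], c:[0, 1, 2, 4]  free=[FFFFFFF....]
after unlink(a) → c:[0, 1, 2, 4]  free=[FFF.F......]
after truncate(c, 3) → c:[0, 1, 2]  free=[FFF........]

blocks(c) = [0, 1, 2]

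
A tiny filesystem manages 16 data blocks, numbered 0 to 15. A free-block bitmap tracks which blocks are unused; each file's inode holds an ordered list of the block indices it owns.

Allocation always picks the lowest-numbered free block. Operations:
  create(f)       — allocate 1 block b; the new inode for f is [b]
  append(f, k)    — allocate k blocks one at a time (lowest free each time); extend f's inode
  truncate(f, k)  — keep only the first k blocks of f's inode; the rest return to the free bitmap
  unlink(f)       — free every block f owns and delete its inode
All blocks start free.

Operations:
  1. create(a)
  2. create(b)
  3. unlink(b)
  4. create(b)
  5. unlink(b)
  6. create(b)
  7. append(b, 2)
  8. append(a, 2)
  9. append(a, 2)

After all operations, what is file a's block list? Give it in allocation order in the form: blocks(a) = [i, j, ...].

  1. create(a)  ⇒  F...............  {a→[0]}
  2. create(b)  ⇒  FF..............  {a→[0]; b→[1]}
  3. unlink(b)  ⇒  F...............  {a→[0]}
  4. create(b)  ⇒  FF..............  {a→[0]; b→[1]}
  5. unlink(b)  ⇒  F...............  {a→[0]}
  6. create(b)  ⇒  FF..............  {a→[0]; b→[1]}
  7. append(b, 2)  ⇒  FFFF............  {a→[0]; b→[1, 2, 3]}
  8. append(a, 2)  ⇒  FFFFFF..........  {a→[0, 4, 5]; b→[1, 2, 3]}
  9. append(a, 2)  ⇒  FFFFFFFF........  {a→[0, 4, 5, 6, 7]; b→[1, 2, 3]}

blocks(a) = [0, 4, 5, 6, 7]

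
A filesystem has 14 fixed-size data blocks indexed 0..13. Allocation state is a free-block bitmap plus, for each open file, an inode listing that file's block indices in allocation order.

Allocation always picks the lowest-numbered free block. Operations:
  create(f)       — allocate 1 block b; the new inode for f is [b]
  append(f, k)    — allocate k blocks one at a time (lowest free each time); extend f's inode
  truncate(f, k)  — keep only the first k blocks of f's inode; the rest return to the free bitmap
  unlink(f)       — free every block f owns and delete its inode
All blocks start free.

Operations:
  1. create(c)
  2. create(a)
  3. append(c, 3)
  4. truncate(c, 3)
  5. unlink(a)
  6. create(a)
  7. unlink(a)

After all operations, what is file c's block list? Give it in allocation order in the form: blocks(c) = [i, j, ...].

after create(c) → c:[0]  free=[F.............]
after create(a) → a:[1], c:[0]  free=[FF............]
after append(c, 3) → a:[1], c:[0, 2, 3, 4]  free=[FFFFF.........]
after truncate(c, 3) → a:[1], c:[0, 2, 3]  free=[FFFF..........]
after unlink(a) → c:[0, 2, 3]  free=[F.FF..........]
after create(a) → a:[1], c:[0, 2, 3]  free=[FFFF..........]
after unlink(a) → c:[0, 2, 3]  free=[F.FF..........]

blocks(c) = [0, 2, 3]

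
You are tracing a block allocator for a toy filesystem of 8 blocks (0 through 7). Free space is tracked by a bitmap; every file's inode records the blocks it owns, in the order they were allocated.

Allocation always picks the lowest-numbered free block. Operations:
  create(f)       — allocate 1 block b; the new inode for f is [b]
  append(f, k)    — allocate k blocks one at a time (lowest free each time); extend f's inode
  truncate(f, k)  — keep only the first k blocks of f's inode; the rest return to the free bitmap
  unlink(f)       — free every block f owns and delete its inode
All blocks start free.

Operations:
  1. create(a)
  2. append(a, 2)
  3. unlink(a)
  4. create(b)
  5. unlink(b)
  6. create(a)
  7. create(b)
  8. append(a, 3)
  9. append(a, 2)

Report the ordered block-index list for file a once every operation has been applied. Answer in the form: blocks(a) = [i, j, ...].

blocks(a) = [0, 2, 3, 4, 5, 6]

[1] create(a) — a=0 (map F.......)
[2] append(a, 2) — a=0,1,2 (map FFF.....)
[3] unlink(a) —  (map ........)
[4] create(b) — b=0 (map F.......)
[5] unlink(b) —  (map ........)
[6] create(a) — a=0 (map F.......)
[7] create(b) — a=0 b=1 (map FF......)
[8] append(a, 3) — a=0,2,3,4 b=1 (map FFFFF...)
[9] append(a, 2) — a=0,2,3,4,5,6 b=1 (map FFFFFFF.)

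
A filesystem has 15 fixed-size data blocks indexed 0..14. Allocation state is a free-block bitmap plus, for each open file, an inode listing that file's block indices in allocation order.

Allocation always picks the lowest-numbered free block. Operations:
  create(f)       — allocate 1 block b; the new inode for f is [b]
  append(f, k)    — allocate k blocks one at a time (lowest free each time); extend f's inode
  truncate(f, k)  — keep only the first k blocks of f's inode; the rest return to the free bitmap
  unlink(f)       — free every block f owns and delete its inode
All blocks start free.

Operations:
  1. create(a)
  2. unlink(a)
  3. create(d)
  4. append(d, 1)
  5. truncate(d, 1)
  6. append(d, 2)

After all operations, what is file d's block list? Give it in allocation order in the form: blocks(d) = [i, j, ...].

blocks(d) = [0, 1, 2]

create(a): bitmap=F.............. | a=[0]
unlink(a): bitmap=............... | 
create(d): bitmap=F.............. | d=[0]
append(d, 1): bitmap=FF............. | d=[0, 1]
truncate(d, 1): bitmap=F.............. | d=[0]
append(d, 2): bitmap=FFF............ | d=[0, 1, 2]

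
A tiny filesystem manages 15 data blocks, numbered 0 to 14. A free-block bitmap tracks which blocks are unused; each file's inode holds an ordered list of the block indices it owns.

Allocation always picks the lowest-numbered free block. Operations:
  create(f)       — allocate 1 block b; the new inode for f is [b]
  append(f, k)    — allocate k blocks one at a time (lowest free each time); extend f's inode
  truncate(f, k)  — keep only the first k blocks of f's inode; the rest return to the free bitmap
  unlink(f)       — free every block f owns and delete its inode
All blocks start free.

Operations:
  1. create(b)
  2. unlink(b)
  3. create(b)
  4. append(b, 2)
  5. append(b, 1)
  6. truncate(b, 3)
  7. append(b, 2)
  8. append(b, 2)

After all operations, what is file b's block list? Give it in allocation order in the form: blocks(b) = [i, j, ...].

blocks(b) = [0, 1, 2, 3, 4, 5, 6]

  1. create(b)  ⇒  F..............  {b→[0]}
  2. unlink(b)  ⇒  ...............  {}
  3. create(b)  ⇒  F..............  {b→[0]}
  4. append(b, 2)  ⇒  FFF............  {b→[0, 1, 2]}
  5. append(b, 1)  ⇒  FFFF...........  {b→[0, 1, 2, 3]}
  6. truncate(b, 3)  ⇒  FFF............  {b→[0, 1, 2]}
  7. append(b, 2)  ⇒  FFFFF..........  {b→[0, 1, 2, 3, 4]}
  8. append(b, 2)  ⇒  FFFFFFF........  {b→[0, 1, 2, 3, 4, 5, 6]}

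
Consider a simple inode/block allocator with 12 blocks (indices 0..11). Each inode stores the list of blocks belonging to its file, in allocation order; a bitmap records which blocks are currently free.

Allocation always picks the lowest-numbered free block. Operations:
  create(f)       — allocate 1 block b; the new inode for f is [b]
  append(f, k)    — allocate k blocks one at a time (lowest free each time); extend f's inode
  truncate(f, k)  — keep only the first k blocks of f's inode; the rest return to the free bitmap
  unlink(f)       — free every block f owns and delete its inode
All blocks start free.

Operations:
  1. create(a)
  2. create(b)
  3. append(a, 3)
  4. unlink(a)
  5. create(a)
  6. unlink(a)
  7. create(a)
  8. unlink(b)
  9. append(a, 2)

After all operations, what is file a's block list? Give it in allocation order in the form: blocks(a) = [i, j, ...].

create(a): bitmap=F........... | a=[0]
create(b): bitmap=FF.......... | a=[0] b=[1]
append(a, 3): bitmap=FFFFF....... | a=[0, 2, 3, 4] b=[1]
unlink(a): bitmap=.F.......... | b=[1]
create(a): bitmap=FF.......... | a=[0] b=[1]
unlink(a): bitmap=.F.......... | b=[1]
create(a): bitmap=FF.......... | a=[0] b=[1]
unlink(b): bitmap=F........... | a=[0]
append(a, 2): bitmap=FFF......... | a=[0, 1, 2]

blocks(a) = [0, 1, 2]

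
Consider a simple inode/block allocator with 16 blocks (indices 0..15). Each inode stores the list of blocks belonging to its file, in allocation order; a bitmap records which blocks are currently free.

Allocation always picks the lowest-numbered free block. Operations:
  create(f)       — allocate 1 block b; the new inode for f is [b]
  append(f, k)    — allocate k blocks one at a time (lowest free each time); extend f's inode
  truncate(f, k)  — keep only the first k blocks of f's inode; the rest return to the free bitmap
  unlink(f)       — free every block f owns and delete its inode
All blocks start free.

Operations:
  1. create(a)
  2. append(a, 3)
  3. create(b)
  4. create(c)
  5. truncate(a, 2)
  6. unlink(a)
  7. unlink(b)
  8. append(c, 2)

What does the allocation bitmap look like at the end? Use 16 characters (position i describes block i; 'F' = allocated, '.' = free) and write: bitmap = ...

bitmap = FF...F..........

  1. create(a)  ⇒  F...............  {a→[0]}
  2. append(a, 3)  ⇒  FFFF............  {a→[0, 1, 2, 3]}
  3. create(b)  ⇒  FFFFF...........  {a→[0, 1, 2, 3]; b→[4]}
  4. create(c)  ⇒  FFFFFF..........  {a→[0, 1, 2, 3]; b→[4]; c→[5]}
  5. truncate(a, 2)  ⇒  FF..FF..........  {a→[0, 1]; b→[4]; c→[5]}
  6. unlink(a)  ⇒  ....FF..........  {b→[4]; c→[5]}
  7. unlink(b)  ⇒  .....F..........  {c→[5]}
  8. append(c, 2)  ⇒  FF...F..........  {c→[5, 0, 1]}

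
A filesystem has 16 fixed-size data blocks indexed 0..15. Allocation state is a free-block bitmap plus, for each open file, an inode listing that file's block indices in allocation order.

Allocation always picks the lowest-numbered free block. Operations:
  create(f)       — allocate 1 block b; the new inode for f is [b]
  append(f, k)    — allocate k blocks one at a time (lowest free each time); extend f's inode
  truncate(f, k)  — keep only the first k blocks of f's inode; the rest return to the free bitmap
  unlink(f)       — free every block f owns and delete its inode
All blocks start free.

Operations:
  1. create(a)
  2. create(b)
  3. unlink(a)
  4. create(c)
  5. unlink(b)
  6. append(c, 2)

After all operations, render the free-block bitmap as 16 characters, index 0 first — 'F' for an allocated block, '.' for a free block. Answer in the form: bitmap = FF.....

after create(a) → a:[0]  free=[F...............]
after create(b) → a:[0], b:[1]  free=[FF..............]
after unlink(a) → b:[1]  free=[.F..............]
after create(c) → b:[1], c:[0]  free=[FF..............]
after unlink(b) → c:[0]  free=[F...............]
after append(c, 2) → c:[0, 1, 2]  free=[FFF.............]

bitmap = FFF.............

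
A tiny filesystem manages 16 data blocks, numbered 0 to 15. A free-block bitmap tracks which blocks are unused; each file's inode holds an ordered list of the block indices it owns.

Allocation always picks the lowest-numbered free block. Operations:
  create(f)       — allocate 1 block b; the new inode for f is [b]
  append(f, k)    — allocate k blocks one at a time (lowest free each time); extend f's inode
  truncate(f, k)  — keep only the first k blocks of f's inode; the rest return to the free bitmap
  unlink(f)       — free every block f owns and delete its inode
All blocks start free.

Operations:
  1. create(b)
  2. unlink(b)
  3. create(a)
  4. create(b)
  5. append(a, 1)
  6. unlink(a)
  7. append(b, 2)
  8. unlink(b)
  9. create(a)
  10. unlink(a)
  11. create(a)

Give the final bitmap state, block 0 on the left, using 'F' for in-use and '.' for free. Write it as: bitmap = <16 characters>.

bitmap = F...............

after create(b) → b:[0]  free=[F...............]
after unlink(b) →   free=[................]
after create(a) → a:[0]  free=[F...............]
after create(b) → a:[0], b:[1]  free=[FF..............]
after append(a, 1) → a:[0, 2], b:[1]  free=[FFF.............]
after unlink(a) → b:[1]  free=[.F..............]
after append(b, 2) → b:[1, 0, 2]  free=[FFF.............]
after unlink(b) →   free=[................]
after create(a) → a:[0]  free=[F...............]
after unlink(a) →   free=[................]
after create(a) → a:[0]  free=[F...............]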